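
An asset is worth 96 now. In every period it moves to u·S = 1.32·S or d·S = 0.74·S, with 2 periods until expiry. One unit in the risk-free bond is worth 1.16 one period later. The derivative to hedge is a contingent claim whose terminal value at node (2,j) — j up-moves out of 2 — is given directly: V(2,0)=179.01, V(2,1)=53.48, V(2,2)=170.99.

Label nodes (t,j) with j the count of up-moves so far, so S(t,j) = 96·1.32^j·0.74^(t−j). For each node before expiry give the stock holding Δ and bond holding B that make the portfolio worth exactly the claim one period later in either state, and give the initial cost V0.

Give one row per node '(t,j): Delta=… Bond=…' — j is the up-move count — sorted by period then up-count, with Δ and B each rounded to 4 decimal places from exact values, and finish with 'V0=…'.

(0,0): Delta=0.7813 Bond=17.6302
(1,0): Delta=-3.0466 Bond=292.3870
(1,1): Delta=1.5988 Bond=-83.1436
V0=92.6369

Risk-neutral probability p* = (R−d)/(u−d) = (1.16−0.74)/(1.32−0.74) = 0.7241.
Terminal payoffs: V(2,0)=179.0100, V(2,1)=53.4800, V(2,2)=170.9900
  t=1,j=0: stock 71.0400 → up 93.7728 (V=53.4800), down 52.5696 (V=179.0100). Price 75.9560; hedge Δ=-3.0466, bond B=292.3870.
  t=1,j=1: stock 126.7200 → up 167.2704 (V=170.9900), down 93.7728 (V=53.4800). Price 119.4599; hedge Δ=1.5988, bond B=-83.1436.
  t=0,j=0: stock 96.0000 → up 126.7200 (V=119.4599), down 71.0400 (V=75.9560). Price 92.6369; hedge Δ=0.7813, bond B=17.6302.
The time-0 hedge costs 92.6369, which is the no-arbitrage price.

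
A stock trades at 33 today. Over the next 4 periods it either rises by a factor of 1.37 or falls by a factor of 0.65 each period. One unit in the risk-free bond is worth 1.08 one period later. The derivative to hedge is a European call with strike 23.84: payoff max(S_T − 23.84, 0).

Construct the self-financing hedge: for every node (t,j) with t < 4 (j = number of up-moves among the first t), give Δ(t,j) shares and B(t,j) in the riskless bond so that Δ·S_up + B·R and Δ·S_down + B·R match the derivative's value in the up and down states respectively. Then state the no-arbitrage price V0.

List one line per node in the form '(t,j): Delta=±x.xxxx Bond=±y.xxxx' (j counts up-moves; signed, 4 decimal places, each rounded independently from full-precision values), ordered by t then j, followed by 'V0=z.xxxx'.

Risk-neutral probability p* = (R−d)/(u−d) = (1.08−0.65)/(1.37−0.65) = 0.5972.
At expiry t=4: V(4,0)=0.0000, V(4,1)=0.0000, V(4,2)=2.3287, V(4,3)=31.3155, V(4,4)=92.4109
Node (3,0) S=9.0626: V=(p*·0.0000+(1−p*)·0.0000)/1.08=0.0000; Δ=(0.0000−0.0000)/(12.4158−5.8907)=0.0000; B=V−Δ·S=0.0000
Node (3,1) S=19.1012: V=(p*·2.3287+(1−p*)·0.0000)/1.08=1.2877; Δ=(2.3287−0.0000)/(26.1687−12.4158)=0.1693; B=V−Δ·S=-1.9466
Node (3,2) S=40.2595: V=(p*·31.3155+(1−p*)·2.3287)/1.08=18.1854; Δ=(31.3155−2.3287)/(55.1555−26.1687)=1.0000; B=V−Δ·S=-22.0741
Node (3,3) S=84.8546: V=(p*·92.4109+(1−p*)·31.3155)/1.08=62.7806; Δ=(92.4109−31.3155)/(116.2509−55.1555)=1.0000; B=V−Δ·S=-22.0741
Node (2,0) S=13.9425: V=(p*·1.2877+(1−p*)·0.0000)/1.08=0.7121; Δ=(1.2877−0.0000)/(19.1012−9.0626)=0.1283; B=V−Δ·S=-1.0764
Node (2,1) S=29.3865: V=(p*·18.1854+(1−p*)·1.2877)/1.08=10.5365; Δ=(18.1854−1.2877)/(40.2595−19.1012)=0.7986; B=V−Δ·S=-12.9326
Node (2,2) S=61.9377: V=(p*·62.7806+(1−p*)·18.1854)/1.08=41.4987; Δ=(62.7806−18.1854)/(84.8546−40.2595)=1.0000; B=V−Δ·S=-20.4390
Node (1,0) S=21.4500: V=(p*·10.5365+(1−p*)·0.7121)/1.08=6.0921; Δ=(10.5365−0.7121)/(29.3865−13.9425)=0.6361; B=V−Δ·S=-7.5529
Node (1,1) S=45.2100: V=(p*·41.4987+(1−p*)·10.5365)/1.08=26.8776; Δ=(41.4987−10.5365)/(61.9377−29.3865)=0.9512; B=V−Δ·S=-16.1255
Node (0,0) S=33.0000: V=(p*·26.8776+(1−p*)·6.0921)/1.08=17.1349; Δ=(26.8776−6.0921)/(45.2100−21.4500)=0.8748; B=V−Δ·S=-11.7339
Self-financing check: at every node Δ·S+B equals the discounted successor values.

(0,0): Delta=0.8748 Bond=-11.7339
(1,0): Delta=0.6361 Bond=-7.5529
(1,1): Delta=0.9512 Bond=-16.1255
(2,0): Delta=0.1283 Bond=-1.0764
(2,1): Delta=0.7986 Bond=-12.9326
(2,2): Delta=1.0000 Bond=-20.4390
(3,0): Delta=0.0000 Bond=0.0000
(3,1): Delta=0.1693 Bond=-1.9466
(3,2): Delta=1.0000 Bond=-22.0741
(3,3): Delta=1.0000 Bond=-22.0741
V0=17.1349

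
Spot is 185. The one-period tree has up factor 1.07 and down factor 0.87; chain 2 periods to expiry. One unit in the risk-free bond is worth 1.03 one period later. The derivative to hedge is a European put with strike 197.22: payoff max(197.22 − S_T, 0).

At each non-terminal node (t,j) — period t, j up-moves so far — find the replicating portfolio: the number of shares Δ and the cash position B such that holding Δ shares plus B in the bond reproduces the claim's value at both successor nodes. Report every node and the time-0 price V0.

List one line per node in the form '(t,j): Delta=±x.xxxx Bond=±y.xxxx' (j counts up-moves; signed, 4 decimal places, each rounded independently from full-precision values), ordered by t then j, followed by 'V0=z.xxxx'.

Under the risk-neutral measure, an up-move has probability p* = (R−d)/(u−d) = 0.8000 and values discount at R = 1.03.
Terminal payoffs: V(2,0)=57.1935, V(2,1)=25.0035, V(2,2)=0.0000
Node (1,0) S=160.9500: V=(p*·25.0035+(1−p*)·57.1935)/1.03=30.5257; Δ=(25.0035−57.1935)/(172.2165−140.0265)=-1.0000; B=V−Δ·S=191.4757
Node (1,1) S=197.9500: V=(p*·0.0000+(1−p*)·25.0035)/1.03=4.8550; Δ=(0.0000−25.0035)/(211.8065−172.2165)=-0.6316; B=V−Δ·S=129.8725
Node (0,0) S=185.0000: V=(p*·4.8550+(1−p*)·30.5257)/1.03=9.6982; Δ=(4.8550−30.5257)/(197.9500−160.9500)=-0.6938; B=V−Δ·S=138.0516
Each (Δ,B) replicates both successor values, so the strategy is self-financing and V0 is arbitrage-free.

(0,0): Delta=-0.6938 Bond=138.0516
(1,0): Delta=-1.0000 Bond=191.4757
(1,1): Delta=-0.6316 Bond=129.8725
V0=9.6982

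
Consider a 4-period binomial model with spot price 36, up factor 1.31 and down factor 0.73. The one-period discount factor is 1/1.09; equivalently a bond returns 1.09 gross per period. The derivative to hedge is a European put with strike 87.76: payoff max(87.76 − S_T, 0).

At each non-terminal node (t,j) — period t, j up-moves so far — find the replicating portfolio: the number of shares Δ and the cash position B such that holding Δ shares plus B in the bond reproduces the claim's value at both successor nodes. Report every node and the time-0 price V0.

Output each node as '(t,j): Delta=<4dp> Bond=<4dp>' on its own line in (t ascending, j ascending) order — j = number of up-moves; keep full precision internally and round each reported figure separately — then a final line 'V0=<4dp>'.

(0,0): Delta=-0.8385 Bond=58.2781
(1,0): Delta=-1.0000 Bond=67.7668
(1,1): Delta=-0.7835 Bond=60.9298
(2,0): Delta=-1.0000 Bond=73.8658
(2,1): Delta=-1.0000 Bond=73.8658
(2,2): Delta=-0.7098 Bond=61.8593
(3,0): Delta=-1.0000 Bond=80.5138
(3,1): Delta=-1.0000 Bond=80.5138
(3,2): Delta=-1.0000 Bond=80.5138
(3,3): Delta=-0.6110 Bond=59.4290
V0=28.0914

Under the risk-neutral measure, an up-move has probability p* = (R−d)/(u−d) = 0.6207 and values discount at R = 1.09.
At expiry t=4: V(4,0)=77.5366, V(4,1)=69.4140, V(4,2)=54.8377, V(4,3)=28.6802, V(4,4)=0.0000
  t=3,j=0: stock 14.0046 → up 18.3460 (V=69.4140), down 10.2234 (V=77.5366). Price 66.5091; hedge Δ=-1.0000, bond B=80.5138.
  t=3,j=1: stock 25.1316 → up 32.9223 (V=54.8377), down 18.3460 (V=69.4140). Price 55.3822; hedge Δ=-1.0000, bond B=80.5138.
  t=3,j=2: stock 45.0991 → up 59.0798 (V=28.6802), down 32.9223 (V=54.8377). Price 35.4147; hedge Δ=-1.0000, bond B=80.5138.
  t=3,j=3: stock 80.9313 → up 106.0200 (V=0.0000), down 59.0798 (V=28.6802). Price 9.9804; hedge Δ=-0.6110, bond B=59.4290.
  t=2,j=0: stock 19.1844 → up 25.1316 (V=55.3822), down 14.0046 (V=66.5091). Price 54.6814; hedge Δ=-1.0000, bond B=73.8658.
  t=2,j=1: stock 34.4268 → up 45.0991 (V=35.4147), down 25.1316 (V=55.3822). Price 39.4390; hedge Δ=-1.0000, bond B=73.8658.
  t=2,j=2: stock 61.7796 → up 80.9313 (V=9.9804), down 45.0991 (V=35.4147). Price 18.0073; hedge Δ=-0.7098, bond B=61.8593.
  t=1,j=0: stock 26.2800 → up 34.4268 (V=39.4390), down 19.1844 (V=54.6814). Price 41.4868; hedge Δ=-1.0000, bond B=67.7668.
  t=1,j=1: stock 47.1600 → up 61.7796 (V=18.0073), down 34.4268 (V=39.4390). Price 23.9785; hedge Δ=-0.7835, bond B=60.9298.
  t=0,j=0: stock 36.0000 → up 47.1600 (V=23.9785), down 26.2800 (V=41.4868). Price 28.0914; hedge Δ=-0.8385, bond B=58.2781.
Each (Δ,B) replicates both successor values, so the strategy is self-financing and V0 is arbitrage-free.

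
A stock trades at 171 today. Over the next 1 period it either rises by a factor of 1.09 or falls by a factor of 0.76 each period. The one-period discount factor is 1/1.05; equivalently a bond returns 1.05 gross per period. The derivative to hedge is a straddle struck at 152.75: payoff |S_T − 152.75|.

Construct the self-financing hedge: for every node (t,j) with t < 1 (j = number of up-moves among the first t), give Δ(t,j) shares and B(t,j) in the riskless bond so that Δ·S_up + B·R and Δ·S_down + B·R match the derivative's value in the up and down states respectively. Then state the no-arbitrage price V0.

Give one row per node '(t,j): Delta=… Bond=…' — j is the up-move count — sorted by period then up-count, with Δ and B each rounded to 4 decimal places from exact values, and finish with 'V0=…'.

Since d<R<u, set p* = (R−d)/(u−d) = 0.8788; price each node as the discounted p*-expectation of its children.
At expiry t=1: V(1,0)=22.7900, V(1,1)=33.6400
Node (0,0) S=171.0000: V=(p*·33.6400+(1−p*)·22.7900)/1.05=30.7856; Δ=(33.6400−22.7900)/(186.3900−129.9600)=0.1923; B=V−Δ·S=-2.0932
Self-financing check: at every node Δ·S+B equals the discounted successor values.

(0,0): Delta=0.1923 Bond=-2.0932
V0=30.7856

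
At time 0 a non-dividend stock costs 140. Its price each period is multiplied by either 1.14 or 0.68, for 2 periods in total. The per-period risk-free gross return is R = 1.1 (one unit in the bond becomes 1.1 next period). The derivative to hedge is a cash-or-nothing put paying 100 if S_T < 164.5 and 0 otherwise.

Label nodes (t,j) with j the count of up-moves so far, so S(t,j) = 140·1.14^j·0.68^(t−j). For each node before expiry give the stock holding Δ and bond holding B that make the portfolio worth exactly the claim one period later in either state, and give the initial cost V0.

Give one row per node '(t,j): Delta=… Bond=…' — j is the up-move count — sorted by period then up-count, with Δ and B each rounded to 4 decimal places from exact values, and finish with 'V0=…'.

No-arbitrage ⇒ martingale measure with p* = (R−d)/(u−d) = 0.9130.
Terminal payoffs: V(2,0)=100.0000, V(2,1)=100.0000, V(2,2)=0.0000
Node (1,0) S=95.2000: V=(p*·100.0000+(1−p*)·100.0000)/1.1=90.9091; Δ=(100.0000−100.0000)/(108.5280−64.7360)=0.0000; B=V−Δ·S=90.9091
Node (1,1) S=159.6000: V=(p*·0.0000+(1−p*)·100.0000)/1.1=7.9051; Δ=(0.0000−100.0000)/(181.9440−108.5280)=-1.3621; B=V−Δ·S=225.2964
Node (0,0) S=140.0000: V=(p*·7.9051+(1−p*)·90.9091)/1.1=13.7481; Δ=(7.9051−90.9091)/(159.6000−95.2000)=-1.2889; B=V−Δ·S=194.1914
Root portfolio cost Δ·140+B reproduces V0=13.7481.

(0,0): Delta=-1.2889 Bond=194.1914
(1,0): Delta=0.0000 Bond=90.9091
(1,1): Delta=-1.3621 Bond=225.2964
V0=13.7481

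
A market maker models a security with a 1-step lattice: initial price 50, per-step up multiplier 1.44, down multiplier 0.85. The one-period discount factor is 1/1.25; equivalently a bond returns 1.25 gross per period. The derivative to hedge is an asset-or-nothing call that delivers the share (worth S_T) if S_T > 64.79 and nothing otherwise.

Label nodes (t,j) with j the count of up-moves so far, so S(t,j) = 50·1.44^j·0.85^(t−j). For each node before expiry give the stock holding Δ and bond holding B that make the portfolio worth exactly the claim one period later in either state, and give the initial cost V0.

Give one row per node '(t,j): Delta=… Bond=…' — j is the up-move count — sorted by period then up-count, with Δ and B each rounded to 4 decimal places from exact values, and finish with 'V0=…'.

The replicating-portfolio and risk-neutral prices coincide; use p* = (1.25−0.85)/(1.44−0.85) = 0.6780 for the latter.
Payoff layer (t=1): V(1,0)=0.0000, V(1,1)=72.0000
Node (0,0) S=50.0000: V=(p*·72.0000+(1−p*)·0.0000)/1.25=39.0508; Δ=(72.0000−0.0000)/(72.0000−42.5000)=2.4407; B=V−Δ·S=-82.9831
Each (Δ,B) replicates both successor values, so the strategy is self-financing and V0 is arbitrage-free.

(0,0): Delta=2.4407 Bond=-82.9831
V0=39.0508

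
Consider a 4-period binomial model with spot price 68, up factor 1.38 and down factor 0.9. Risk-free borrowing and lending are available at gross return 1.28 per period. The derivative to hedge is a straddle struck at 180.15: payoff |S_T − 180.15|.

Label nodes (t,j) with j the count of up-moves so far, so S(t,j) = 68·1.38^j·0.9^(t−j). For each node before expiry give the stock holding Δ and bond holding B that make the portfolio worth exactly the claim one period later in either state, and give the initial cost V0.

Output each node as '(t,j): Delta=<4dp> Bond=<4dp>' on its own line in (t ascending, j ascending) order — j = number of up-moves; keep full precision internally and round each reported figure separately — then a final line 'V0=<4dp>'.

(0,0): Delta=-0.0364 Bond=21.0395
(1,0): Delta=-1.0000 Bond=85.9022
(1,1): Delta=0.1290 Bond=11.4118
(2,0): Delta=-1.0000 Bond=109.9548
(2,1): Delta=-1.0000 Bond=109.9548
(2,2): Delta=0.3227 Bond=-10.4844
(3,0): Delta=-1.0000 Bond=140.7422
(3,1): Delta=-1.0000 Bond=140.7422
(3,2): Delta=-1.0000 Bond=140.7422
(3,3): Delta=0.5497 Bond=-53.9891
V0=18.5635

The replicating-portfolio and risk-neutral prices coincide; use p* = (1.28−0.9)/(1.38−0.9) = 0.7917 for the latter.
Terminal values V(4,·): V(4,0)=135.5352, V(4,1)=111.7406, V(4,2)=75.2556, V(4,3)=19.3120, V(4,4)=66.4683
(3,0): S=49.5720. Δ = (V_up−V_dn)/(S_up−S_dn) = (111.7406−135.5352)/(68.4094−44.6148) = -1.0000. V = [p*·111.7406 + (1−p*)·135.5352]/1.28 = 91.1702. B = V − Δ·S = 140.7422.
(3,1): S=76.0104. Δ = (V_up−V_dn)/(S_up−S_dn) = (75.2556−111.7406)/(104.8944−68.4094) = -1.0000. V = [p*·75.2556 + (1−p*)·111.7406]/1.28 = 64.7318. B = V − Δ·S = 140.7422.
(3,2): S=116.5493. Δ = (V_up−V_dn)/(S_up−S_dn) = (19.3120−75.2556)/(160.8380−104.8944) = -1.0000. V = [p*·19.3120 + (1−p*)·75.2556]/1.28 = 24.1929. B = V − Δ·S = 140.7422.
(3,3): S=178.7089. Δ = (V_up−V_dn)/(S_up−S_dn) = (66.4683−19.3120)/(246.6183−160.8380) = 0.5497. V = [p*·66.4683 + (1−p*)·19.3120]/1.28 = 44.2532. B = V − Δ·S = -53.9891.
(2,0): S=55.0800. Δ = (V_up−V_dn)/(S_up−S_dn) = (64.7318−91.1702)/(76.0104−49.5720) = -1.0000. V = [p*·64.7318 + (1−p*)·91.1702]/1.28 = 54.8748. B = V − Δ·S = 109.9548.
(2,1): S=84.4560. Δ = (V_up−V_dn)/(S_up−S_dn) = (24.1929−64.7318)/(116.5493−76.0104) = -1.0000. V = [p*·24.1929 + (1−p*)·64.7318]/1.28 = 25.4988. B = V − Δ·S = 109.9548.
(2,2): S=129.4992. Δ = (V_up−V_dn)/(S_up−S_dn) = (44.2532−24.1929)/(178.7089−116.5493) = 0.3227. V = [p*·44.2532 + (1−p*)·24.1929]/1.28 = 31.3078. B = V − Δ·S = -10.4844.
(1,0): S=61.2000. Δ = (V_up−V_dn)/(S_up−S_dn) = (25.4988−54.8748)/(84.4560−55.0800) = -1.0000. V = [p*·25.4988 + (1−p*)·54.8748]/1.28 = 24.7022. B = V − Δ·S = 85.9022.
(1,1): S=93.8400. Δ = (V_up−V_dn)/(S_up−S_dn) = (31.3078−25.4988)/(129.4992−84.4560) = 0.1290. V = [p*·31.3078 + (1−p*)·25.4988]/1.28 = 23.5137. B = V − Δ·S = 11.4118.
(0,0): S=68.0000. Δ = (V_up−V_dn)/(S_up−S_dn) = (23.5137−24.7022)/(93.8400−61.2000) = -0.0364. V = [p*·23.5137 + (1−p*)·24.7022]/1.28 = 18.5635. B = V − Δ·S = 21.0395.
Self-financing check: at every node Δ·S+B equals the discounted successor values.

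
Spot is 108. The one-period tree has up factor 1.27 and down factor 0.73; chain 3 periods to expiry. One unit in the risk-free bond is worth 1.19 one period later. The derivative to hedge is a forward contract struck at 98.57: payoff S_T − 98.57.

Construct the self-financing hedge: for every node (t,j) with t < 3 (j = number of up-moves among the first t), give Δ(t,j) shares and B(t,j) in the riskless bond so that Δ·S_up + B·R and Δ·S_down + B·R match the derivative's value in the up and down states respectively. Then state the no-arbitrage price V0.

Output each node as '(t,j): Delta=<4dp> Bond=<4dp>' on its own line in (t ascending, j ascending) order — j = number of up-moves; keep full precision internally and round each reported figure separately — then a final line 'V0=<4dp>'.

(0,0): Delta=1.0000 Bond=-58.4930
(1,0): Delta=1.0000 Bond=-69.6067
(1,1): Delta=1.0000 Bond=-69.6067
(2,0): Delta=1.0000 Bond=-82.8319
(2,1): Delta=1.0000 Bond=-82.8319
(2,2): Delta=1.0000 Bond=-82.8319
V0=49.5070

Risk-neutral probability p* = (R−d)/(u−d) = (1.19−0.73)/(1.27−0.73) = 0.8519.
Terminal values V(3,·): V(3,0)=-56.5562, V(3,1)=-25.4774, V(3,2)=28.5910, V(3,3)=122.6554
  t=2,j=0: stock 57.5532 → up 73.0926 (V=-25.4774), down 42.0138 (V=-56.5562). Price -25.2787; hedge Δ=1.0000, bond B=-82.8319.
  t=2,j=1: stock 100.1268 → up 127.1610 (V=28.5910), down 73.0926 (V=-25.4774). Price 17.2949; hedge Δ=1.0000, bond B=-82.8319.
  t=2,j=2: stock 174.1932 → up 221.2254 (V=122.6554), down 127.1610 (V=28.5910). Price 91.3613; hedge Δ=1.0000, bond B=-82.8319.
  t=1,j=0: stock 78.8400 → up 100.1268 (V=17.2949), down 57.5532 (V=-25.2787). Price 9.2333; hedge Δ=1.0000, bond B=-69.6067.
  t=1,j=1: stock 137.1600 → up 174.1932 (V=91.3613), down 100.1268 (V=17.2949). Price 67.5533; hedge Δ=1.0000, bond B=-69.6067.
  t=0,j=0: stock 108.0000 → up 137.1600 (V=67.5533), down 78.8400 (V=9.2333). Price 49.5070; hedge Δ=1.0000, bond B=-58.4930.
Each (Δ,B) replicates both successor values, so the strategy is self-financing and V0 is arbitrage-free.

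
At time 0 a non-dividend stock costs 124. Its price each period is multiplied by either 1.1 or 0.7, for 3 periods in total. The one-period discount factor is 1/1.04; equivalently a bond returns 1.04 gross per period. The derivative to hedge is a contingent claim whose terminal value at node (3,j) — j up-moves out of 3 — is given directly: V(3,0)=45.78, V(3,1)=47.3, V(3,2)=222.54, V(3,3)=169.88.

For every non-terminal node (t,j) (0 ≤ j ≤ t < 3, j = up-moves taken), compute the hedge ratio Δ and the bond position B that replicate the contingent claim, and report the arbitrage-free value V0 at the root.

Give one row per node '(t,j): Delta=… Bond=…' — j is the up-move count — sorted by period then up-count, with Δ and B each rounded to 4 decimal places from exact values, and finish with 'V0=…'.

The replicating-portfolio and risk-neutral prices coincide; use p* = (1.04−0.7)/(1.1−0.7) = 0.8500 for the latter.
Payoff layer (t=3): V(3,0)=45.7800, V(3,1)=47.3000, V(3,2)=222.5400, V(3,3)=169.8800
(2,0): S=60.7600. Δ = (V_up−V_dn)/(S_up−S_dn) = (47.3000−45.7800)/(66.8360−42.5320) = 0.0625. V = [p*·47.3000 + (1−p*)·45.7800]/1.04 = 45.2615. B = V − Δ·S = 41.4615.
(2,1): S=95.4800. Δ = (V_up−V_dn)/(S_up−S_dn) = (222.5400−47.3000)/(105.0280−66.8360) = 4.5884. V = [p*·222.5400 + (1−p*)·47.3000]/1.04 = 188.7058. B = V − Δ·S = -249.3942.
(2,2): S=150.0400. Δ = (V_up−V_dn)/(S_up−S_dn) = (169.8800−222.5400)/(165.0440−105.0280) = -0.8774. V = [p*·169.8800 + (1−p*)·222.5400]/1.04 = 170.9413. B = V − Δ·S = 302.5913.
(1,0): S=86.8000. Δ = (V_up−V_dn)/(S_up−S_dn) = (188.7058−45.2615)/(95.4800−60.7600) = 4.1315. V = [p*·188.7058 + (1−p*)·45.2615]/1.04 = 160.7588. B = V − Δ·S = -197.8518.
(1,1): S=136.4000. Δ = (V_up−V_dn)/(S_up−S_dn) = (170.9413−188.7058)/(150.0400−95.4800) = -0.3256. V = [p*·170.9413 + (1−p*)·188.7058]/1.04 = 166.9289. B = V − Δ·S = 211.3399.
(0,0): S=124.0000. Δ = (V_up−V_dn)/(S_up−S_dn) = (166.9289−160.7588)/(136.4000−86.8000) = 0.1244. V = [p*·166.9289 + (1−p*)·160.7588]/1.04 = 159.6186. B = V − Δ·S = 144.1934.
Each (Δ,B) replicates both successor values, so the strategy is self-financing and V0 is arbitrage-free.

(0,0): Delta=0.1244 Bond=144.1934
(1,0): Delta=4.1315 Bond=-197.8518
(1,1): Delta=-0.3256 Bond=211.3399
(2,0): Delta=0.0625 Bond=41.4615
(2,1): Delta=4.5884 Bond=-249.3942
(2,2): Delta=-0.8774 Bond=302.5913
V0=159.6186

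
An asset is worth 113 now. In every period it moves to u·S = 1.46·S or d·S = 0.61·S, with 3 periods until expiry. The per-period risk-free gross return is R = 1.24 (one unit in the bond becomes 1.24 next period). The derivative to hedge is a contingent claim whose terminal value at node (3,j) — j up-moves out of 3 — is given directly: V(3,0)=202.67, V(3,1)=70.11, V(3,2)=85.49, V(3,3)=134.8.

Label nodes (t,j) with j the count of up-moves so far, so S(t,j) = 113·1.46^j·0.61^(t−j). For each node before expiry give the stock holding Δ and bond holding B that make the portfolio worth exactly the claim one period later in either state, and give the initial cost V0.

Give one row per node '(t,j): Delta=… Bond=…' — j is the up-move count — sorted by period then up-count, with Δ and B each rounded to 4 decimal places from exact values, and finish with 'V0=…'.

No-arbitrage ⇒ martingale measure with p* = (R−d)/(u−d) = 0.7412.
Terminal values V(3,·): V(3,0)=202.6700, V(3,1)=70.1100, V(3,2)=85.4900, V(3,3)=134.8000
  t=2,j=0: stock 42.0473 → up 61.3891 (V=70.1100), down 25.6489 (V=202.6700). Price 84.2094; hedge Δ=-3.7090, bond B=240.1623.
  t=2,j=1: stock 100.6378 → up 146.9312 (V=85.4900), down 61.3891 (V=70.1100). Price 65.7333; hedge Δ=0.1798, bond B=47.6392.
  t=2,j=2: stock 240.8708 → up 351.6714 (V=134.8000), down 146.9312 (V=85.4900). Price 98.4173; hedge Δ=0.2408, bond B=40.4055.
  t=1,j=0: stock 68.9300 → up 100.6378 (V=65.7333), down 42.0473 (V=84.2094). Price 56.8672; hedge Δ=-0.3153, bond B=78.6038.
  t=1,j=1: stock 164.9800 → up 240.8708 (V=98.4173), down 100.6378 (V=65.7333). Price 72.5467; hedge Δ=0.2331, bond B=34.0950.
  t=0,j=0: stock 113.0000 → up 164.9800 (V=72.5467), down 68.9300 (V=56.8672). Price 55.2326; hedge Δ=0.1632, bond B=36.7862.
Check: Δ(0,0)·S0 + B(0,0) = 55.2326 = V0.

(0,0): Delta=0.1632 Bond=36.7862
(1,0): Delta=-0.3153 Bond=78.6038
(1,1): Delta=0.2331 Bond=34.0950
(2,0): Delta=-3.7090 Bond=240.1623
(2,1): Delta=0.1798 Bond=47.6392
(2,2): Delta=0.2408 Bond=40.4055
V0=55.2326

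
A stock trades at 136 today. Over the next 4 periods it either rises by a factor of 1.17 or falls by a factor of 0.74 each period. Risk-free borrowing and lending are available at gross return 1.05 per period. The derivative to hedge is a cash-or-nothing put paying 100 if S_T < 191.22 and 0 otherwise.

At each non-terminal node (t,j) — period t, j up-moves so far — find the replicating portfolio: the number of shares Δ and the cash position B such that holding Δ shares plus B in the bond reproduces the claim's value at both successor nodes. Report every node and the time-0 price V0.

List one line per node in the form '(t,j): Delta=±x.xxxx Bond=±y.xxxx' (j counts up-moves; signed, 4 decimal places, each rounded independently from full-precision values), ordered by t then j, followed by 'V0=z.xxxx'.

Under the risk-neutral measure, an up-move has probability p* = (R−d)/(u−d) = 0.7209 and values discount at R = 1.05.
Payoff layer (t=4): V(4,0)=100.0000, V(4,1)=100.0000, V(4,2)=100.0000, V(4,3)=100.0000, V(4,4)=0.0000
  t=3,j=0: stock 55.1105 → up 64.4792 (V=100.0000), down 40.7817 (V=100.0000). Price 95.2381; hedge Δ=0.0000, bond B=95.2381.
  t=3,j=1: stock 87.1341 → up 101.9469 (V=100.0000), down 64.4792 (V=100.0000). Price 95.2381; hedge Δ=0.0000, bond B=95.2381.
  t=3,j=2: stock 137.7661 → up 161.1863 (V=100.0000), down 101.9469 (V=100.0000). Price 95.2381; hedge Δ=0.0000, bond B=95.2381.
  t=3,j=3: stock 217.8194 → up 254.8487 (V=0.0000), down 161.1863 (V=100.0000). Price 26.5781; hedge Δ=-1.0677, bond B=259.1362.
  t=2,j=0: stock 74.4736 → up 87.1341 (V=95.2381), down 55.1105 (V=95.2381). Price 90.7029; hedge Δ=0.0000, bond B=90.7029.
  t=2,j=1: stock 117.7488 → up 137.7661 (V=95.2381), down 87.1341 (V=95.2381). Price 90.7029; hedge Δ=0.0000, bond B=90.7029.
  t=2,j=2: stock 186.1704 → up 217.8194 (V=26.5781), down 137.7661 (V=95.2381). Price 43.5610; hedge Δ=-0.8577, bond B=203.2354.
  t=1,j=0: stock 100.6400 → up 117.7488 (V=90.7029), down 74.4736 (V=90.7029). Price 86.3838; hedge Δ=0.0000, bond B=86.3838.
  t=1,j=1: stock 159.1200 → up 186.1704 (V=43.5610), down 117.7488 (V=90.7029). Price 54.0161; hedge Δ=-0.6890, bond B=163.6486.
  t=0,j=0: stock 136.0000 → up 159.1200 (V=54.0161), down 100.6400 (V=86.3838). Price 60.0466; hedge Δ=-0.5535, bond B=135.3203.
Check: Δ(0,0)·S0 + B(0,0) = 60.0466 = V0.

(0,0): Delta=-0.5535 Bond=135.3203
(1,0): Delta=0.0000 Bond=86.3838
(1,1): Delta=-0.6890 Bond=163.6486
(2,0): Delta=0.0000 Bond=90.7029
(2,1): Delta=0.0000 Bond=90.7029
(2,2): Delta=-0.8577 Bond=203.2354
(3,0): Delta=0.0000 Bond=95.2381
(3,1): Delta=0.0000 Bond=95.2381
(3,2): Delta=0.0000 Bond=95.2381
(3,3): Delta=-1.0677 Bond=259.1362
V0=60.0466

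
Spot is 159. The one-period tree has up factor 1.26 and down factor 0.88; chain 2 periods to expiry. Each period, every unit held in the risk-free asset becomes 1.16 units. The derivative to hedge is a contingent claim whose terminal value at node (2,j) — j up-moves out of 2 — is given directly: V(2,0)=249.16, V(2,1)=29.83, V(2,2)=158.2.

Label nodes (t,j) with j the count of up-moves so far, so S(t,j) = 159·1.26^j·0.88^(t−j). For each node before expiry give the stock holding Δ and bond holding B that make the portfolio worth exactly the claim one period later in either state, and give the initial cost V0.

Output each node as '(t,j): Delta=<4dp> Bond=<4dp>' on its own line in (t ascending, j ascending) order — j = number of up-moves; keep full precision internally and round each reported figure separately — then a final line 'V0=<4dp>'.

No-arbitrage ⇒ martingale measure with p* = (R−d)/(u−d) = 0.7368.
At expiry t=2: V(2,0)=249.1600, V(2,1)=29.8300, V(2,2)=158.2000
Node (1,0) S=139.9200: V=(p*·29.8300+(1−p*)·249.1600)/1.16=75.4728; Δ=(29.8300−249.1600)/(176.2992−123.1296)=-4.1251; B=V−Δ·S=652.6570
Node (1,1) S=200.3400: V=(p*·158.2000+(1−p*)·29.8300)/1.16=107.2573; Δ=(158.2000−29.8300)/(252.4284−176.2992)=1.6862; B=V−Δ·S=-230.5585
Node (0,0) S=159.0000: V=(p*·107.2573+(1−p*)·75.4728)/1.16=85.2525; Δ=(107.2573−75.4728)/(200.3400−139.9200)=0.5261; B=V−Δ·S=1.6091
Check: Δ(0,0)·S0 + B(0,0) = 85.2525 = V0.

(0,0): Delta=0.5261 Bond=1.6091
(1,0): Delta=-4.1251 Bond=652.6570
(1,1): Delta=1.6862 Bond=-230.5585
V0=85.2525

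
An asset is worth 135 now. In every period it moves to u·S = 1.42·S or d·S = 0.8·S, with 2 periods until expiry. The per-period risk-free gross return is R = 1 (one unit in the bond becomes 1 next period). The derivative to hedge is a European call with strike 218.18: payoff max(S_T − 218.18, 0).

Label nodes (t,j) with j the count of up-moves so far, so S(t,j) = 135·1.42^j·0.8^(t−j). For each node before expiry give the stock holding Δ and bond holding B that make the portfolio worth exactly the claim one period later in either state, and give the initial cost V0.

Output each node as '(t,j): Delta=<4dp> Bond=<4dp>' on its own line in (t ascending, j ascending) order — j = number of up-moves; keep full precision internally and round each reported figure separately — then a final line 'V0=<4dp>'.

The replicating-portfolio and risk-neutral prices coincide; use p* = (1−0.8)/(1.42−0.8) = 0.3226 for the latter.
At expiry t=2: V(2,0)=0.0000, V(2,1)=0.0000, V(2,2)=54.0340
(1,0): S=108.0000. Δ = (V_up−V_dn)/(S_up−S_dn) = (0.0000−0.0000)/(153.3600−86.4000) = 0.0000. V = [p*·0.0000 + (1−p*)·0.0000]/1 = 0.0000. B = V − Δ·S = 0.0000.
(1,1): S=191.7000. Δ = (V_up−V_dn)/(S_up−S_dn) = (54.0340−0.0000)/(272.2140−153.3600) = 0.4546. V = [p*·54.0340 + (1−p*)·0.0000]/1 = 17.4303. B = V − Δ·S = -69.7213.
(0,0): S=135.0000. Δ = (V_up−V_dn)/(S_up−S_dn) = (17.4303−0.0000)/(191.7000−108.0000) = 0.2082. V = [p*·17.4303 + (1−p*)·0.0000]/1 = 5.6227. B = V − Δ·S = -22.4907.
The time-0 hedge costs 5.6227, which is the no-arbitrage price.

(0,0): Delta=0.2082 Bond=-22.4907
(1,0): Delta=0.0000 Bond=0.0000
(1,1): Delta=0.4546 Bond=-69.7213
V0=5.6227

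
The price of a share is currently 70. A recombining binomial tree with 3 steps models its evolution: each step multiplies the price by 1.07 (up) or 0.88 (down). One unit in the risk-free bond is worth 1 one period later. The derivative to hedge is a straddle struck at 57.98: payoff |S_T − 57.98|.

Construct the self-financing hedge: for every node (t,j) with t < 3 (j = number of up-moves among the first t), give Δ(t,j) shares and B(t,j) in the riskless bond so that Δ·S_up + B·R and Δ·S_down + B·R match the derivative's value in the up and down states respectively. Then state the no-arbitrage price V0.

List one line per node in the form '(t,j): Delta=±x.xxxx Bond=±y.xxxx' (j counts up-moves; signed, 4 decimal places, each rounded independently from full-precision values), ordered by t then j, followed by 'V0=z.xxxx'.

Under the risk-neutral measure, an up-move has probability p* = (R−d)/(u−d) = 0.6316 and values discount at R = 1.
At expiry t=3: V(3,0)=10.2770, V(3,1)=0.0226, V(3,2)=12.5458, V(3,3)=27.7730
(2,0): S=54.2080. Δ = (V_up−V_dn)/(S_up−S_dn) = (0.0226−10.2770)/(58.0026−47.7030) = -0.9956. V = [p*·0.0226 + (1−p*)·10.2770]/1 = 3.8005. B = V − Δ·S = 57.7710.
(2,1): S=65.9120. Δ = (V_up−V_dn)/(S_up−S_dn) = (12.5458−0.0226)/(70.5258−58.0026) = 1.0000. V = [p*·12.5458 + (1−p*)·0.0226]/1 = 7.9320. B = V − Δ·S = -57.9800.
(2,2): S=80.1430. Δ = (V_up−V_dn)/(S_up−S_dn) = (27.7730−12.5458)/(85.7530−70.5258) = 1.0000. V = [p*·27.7730 + (1−p*)·12.5458]/1 = 22.1630. B = V − Δ·S = -57.9800.
(1,0): S=61.6000. Δ = (V_up−V_dn)/(S_up−S_dn) = (7.9320−3.8005)/(65.9120−54.2080) = 0.3530. V = [p*·7.9320 + (1−p*)·3.8005]/1 = 6.4099. B = V − Δ·S = -15.3349.
(1,1): S=74.9000. Δ = (V_up−V_dn)/(S_up−S_dn) = (22.1630−7.9320)/(80.1430−65.9120) = 1.0000. V = [p*·22.1630 + (1−p*)·7.9320]/1 = 16.9200. B = V − Δ·S = -57.9800.
(0,0): S=70.0000. Δ = (V_up−V_dn)/(S_up−S_dn) = (16.9200−6.4099)/(74.9000−61.6000) = 0.7902. V = [p*·16.9200 + (1−p*)·6.4099]/1 = 13.0478. B = V − Δ·S = -42.2686.
Each (Δ,B) replicates both successor values, so the strategy is self-financing and V0 is arbitrage-free.

(0,0): Delta=0.7902 Bond=-42.2686
(1,0): Delta=0.3530 Bond=-15.3349
(1,1): Delta=1.0000 Bond=-57.9800
(2,0): Delta=-0.9956 Bond=57.7710
(2,1): Delta=1.0000 Bond=-57.9800
(2,2): Delta=1.0000 Bond=-57.9800
V0=13.0478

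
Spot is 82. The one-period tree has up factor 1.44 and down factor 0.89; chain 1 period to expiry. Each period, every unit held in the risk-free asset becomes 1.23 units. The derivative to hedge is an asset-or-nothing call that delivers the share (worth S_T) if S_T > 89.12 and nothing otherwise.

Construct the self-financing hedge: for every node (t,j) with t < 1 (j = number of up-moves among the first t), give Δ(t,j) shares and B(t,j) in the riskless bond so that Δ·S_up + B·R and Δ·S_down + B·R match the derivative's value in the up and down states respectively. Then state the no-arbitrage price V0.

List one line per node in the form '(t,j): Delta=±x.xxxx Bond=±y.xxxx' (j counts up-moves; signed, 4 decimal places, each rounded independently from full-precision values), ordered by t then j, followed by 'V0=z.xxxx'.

(0,0): Delta=2.6182 Bond=-155.3455
V0=59.3455

Since d<R<u, set p* = (R−d)/(u−d) = 0.6182; price each node as the discounted p*-expectation of its children.
Payoff layer (t=1): V(1,0)=0.0000, V(1,1)=118.0800
Node (0,0) S=82.0000: V=(p*·118.0800+(1−p*)·0.0000)/1.23=59.3455; Δ=(118.0800−0.0000)/(118.0800−72.9800)=2.6182; B=V−Δ·S=-155.3455
The time-0 hedge costs 59.3455, which is the no-arbitrage price.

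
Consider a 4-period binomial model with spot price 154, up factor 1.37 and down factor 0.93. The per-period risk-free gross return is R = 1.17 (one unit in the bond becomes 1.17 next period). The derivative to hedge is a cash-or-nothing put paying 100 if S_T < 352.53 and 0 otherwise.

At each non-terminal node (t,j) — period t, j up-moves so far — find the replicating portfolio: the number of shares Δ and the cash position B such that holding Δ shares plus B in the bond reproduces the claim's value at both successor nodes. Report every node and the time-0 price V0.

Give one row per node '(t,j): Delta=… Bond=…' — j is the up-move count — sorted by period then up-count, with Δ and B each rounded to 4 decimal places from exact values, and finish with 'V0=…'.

Under the risk-neutral measure, an up-move has probability p* = (R−d)/(u−d) = 0.5455 and values discount at R = 1.17.
At expiry t=4: V(4,0)=100.0000, V(4,1)=100.0000, V(4,2)=100.0000, V(4,3)=0.0000, V(4,4)=0.0000
Node (3,0) S=123.8710: V=(p*·100.0000+(1−p*)·100.0000)/1.17=85.4701; Δ=(100.0000−100.0000)/(169.7032−115.2000)=0.0000; B=V−Δ·S=85.4701
Node (3,1) S=182.4766: V=(p*·100.0000+(1−p*)·100.0000)/1.17=85.4701; Δ=(100.0000−100.0000)/(249.9929−169.7032)=0.0000; B=V−Δ·S=85.4701
Node (3,2) S=268.8096: V=(p*·0.0000+(1−p*)·100.0000)/1.17=38.8500; Δ=(0.0000−100.0000)/(368.2692−249.9929)=-0.8455; B=V−Δ·S=266.1228
Node (3,3) S=395.9884: V=(p*·0.0000+(1−p*)·0.0000)/1.17=0.0000; Δ=(0.0000−0.0000)/(542.5041−368.2692)=0.0000; B=V−Δ·S=0.0000
Node (2,0) S=133.1946: V=(p*·85.4701+(1−p*)·85.4701)/1.17=73.0514; Δ=(85.4701−85.4701)/(182.4766−123.8710)=0.0000; B=V−Δ·S=73.0514
Node (2,1) S=196.2114: V=(p*·38.8500+(1−p*)·85.4701)/1.17=51.3171; Δ=(38.8500−85.4701)/(268.8096−182.4766)=-0.5400; B=V−Δ·S=157.2717
Node (2,2) S=289.0426: V=(p*·0.0000+(1−p*)·38.8500)/1.17=15.0933; Δ=(0.0000−38.8500)/(395.9884−268.8096)=-0.3055; B=V−Δ·S=103.3888
Node (1,0) S=143.2200: V=(p*·51.3171+(1−p*)·73.0514)/1.17=52.3045; Δ=(51.3171−73.0514)/(196.2114−133.1946)=-0.3449; B=V−Δ·S=101.7006
Node (1,1) S=210.9800: V=(p*·15.0933+(1−p*)·51.3171)/1.17=26.9732; Δ=(15.0933−51.3171)/(289.0426−196.2114)=-0.3902; B=V−Δ·S=109.3000
Node (0,0) S=154.0000: V=(p*·26.9732+(1−p*)·52.3045)/1.17=32.8952; Δ=(26.9732−52.3045)/(210.9800−143.2200)=-0.3738; B=V−Δ·S=90.4665
Each (Δ,B) replicates both successor values, so the strategy is self-financing and V0 is arbitrage-free.

(0,0): Delta=-0.3738 Bond=90.4665
(1,0): Delta=-0.3449 Bond=101.7006
(1,1): Delta=-0.3902 Bond=109.3000
(2,0): Delta=0.0000 Bond=73.0514
(2,1): Delta=-0.5400 Bond=157.2717
(2,2): Delta=-0.3055 Bond=103.3888
(3,0): Delta=0.0000 Bond=85.4701
(3,1): Delta=0.0000 Bond=85.4701
(3,2): Delta=-0.8455 Bond=266.1228
(3,3): Delta=0.0000 Bond=0.0000
V0=32.8952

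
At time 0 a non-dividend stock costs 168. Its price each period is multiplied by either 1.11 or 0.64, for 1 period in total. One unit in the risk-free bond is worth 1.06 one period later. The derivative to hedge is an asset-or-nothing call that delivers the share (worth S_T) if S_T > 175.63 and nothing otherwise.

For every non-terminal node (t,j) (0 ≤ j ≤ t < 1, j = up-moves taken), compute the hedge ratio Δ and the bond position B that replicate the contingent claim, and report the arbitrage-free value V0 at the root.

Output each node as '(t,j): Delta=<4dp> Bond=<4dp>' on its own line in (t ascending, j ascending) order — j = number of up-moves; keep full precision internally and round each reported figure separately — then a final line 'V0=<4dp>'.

(0,0): Delta=2.3617 Bond=-239.5568
V0=157.2092

Since d<R<u, set p* = (R−d)/(u−d) = 0.8936; price each node as the discounted p*-expectation of its children.
Payoff layer (t=1): V(1,0)=0.0000, V(1,1)=186.4800
(0,0): S=168.0000. Δ = (V_up−V_dn)/(S_up−S_dn) = (186.4800−0.0000)/(186.4800−107.5200) = 2.3617. V = [p*·186.4800 + (1−p*)·0.0000]/1.06 = 157.2092. B = V − Δ·S = -239.5568.
Root portfolio cost Δ·168+B reproduces V0=157.2092.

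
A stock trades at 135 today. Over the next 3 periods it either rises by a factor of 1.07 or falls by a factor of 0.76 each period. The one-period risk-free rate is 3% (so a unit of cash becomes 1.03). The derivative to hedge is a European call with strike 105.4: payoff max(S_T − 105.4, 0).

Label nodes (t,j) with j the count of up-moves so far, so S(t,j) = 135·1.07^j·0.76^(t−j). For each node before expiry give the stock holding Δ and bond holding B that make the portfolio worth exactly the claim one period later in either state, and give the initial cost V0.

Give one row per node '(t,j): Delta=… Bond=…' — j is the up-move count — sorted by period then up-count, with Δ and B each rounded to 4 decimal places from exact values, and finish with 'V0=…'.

The replicating-portfolio and risk-neutral prices coincide; use p* = (1.03−0.76)/(1.07−0.76) = 0.8710 for the latter.
Payoff layer (t=3): V(3,0)=0.0000, V(3,1)=0.0000, V(3,2)=12.0667, V(3,3)=59.9808
Node (2,0) S=77.9760: V=(p*·0.0000+(1−p*)·0.0000)/1.03=0.0000; Δ=(0.0000−0.0000)/(83.4343−59.2618)=0.0000; B=V−Δ·S=0.0000
Node (2,1) S=109.7820: V=(p*·12.0667+(1−p*)·0.0000)/1.03=10.2036; Δ=(12.0667−0.0000)/(117.4667−83.4343)=0.3546; B=V−Δ·S=-28.7213
Node (2,2) S=154.5615: V=(p*·59.9808+(1−p*)·12.0667)/1.03=52.2314; Δ=(59.9808−12.0667)/(165.3808−117.4667)=1.0000; B=V−Δ·S=-102.3301
Node (1,0) S=102.6000: V=(p*·10.2036+(1−p*)·0.0000)/1.03=8.6282; Δ=(10.2036−0.0000)/(109.7820−77.9760)=0.3208; B=V−Δ·S=-24.2868
Node (1,1) S=144.4500: V=(p*·52.2314+(1−p*)·10.2036)/1.03=45.4451; Δ=(52.2314−10.2036)/(154.5615−109.7820)=0.9385; B=V−Δ·S=-90.1283
Node (0,0) S=135.0000: V=(p*·45.4451+(1−p*)·8.6282)/1.03=39.5093; Δ=(45.4451−8.6282)/(144.4500−102.6000)=0.8797; B=V−Δ·S=-79.2550
Self-financing check: at every node Δ·S+B equals the discounted successor values.

(0,0): Delta=0.8797 Bond=-79.2550
(1,0): Delta=0.3208 Bond=-24.2868
(1,1): Delta=0.9385 Bond=-90.1283
(2,0): Delta=0.0000 Bond=0.0000
(2,1): Delta=0.3546 Bond=-28.7213
(2,2): Delta=1.0000 Bond=-102.3301
V0=39.5093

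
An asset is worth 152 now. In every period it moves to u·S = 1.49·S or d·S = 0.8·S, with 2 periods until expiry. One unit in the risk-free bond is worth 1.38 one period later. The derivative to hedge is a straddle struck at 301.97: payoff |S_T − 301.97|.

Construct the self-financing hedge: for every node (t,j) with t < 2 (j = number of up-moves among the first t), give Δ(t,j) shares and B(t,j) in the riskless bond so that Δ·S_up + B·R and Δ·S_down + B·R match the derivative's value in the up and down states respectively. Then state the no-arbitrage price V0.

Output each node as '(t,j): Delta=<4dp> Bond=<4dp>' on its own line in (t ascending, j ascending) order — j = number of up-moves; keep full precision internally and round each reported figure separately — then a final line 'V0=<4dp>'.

Risk-neutral probability p* = (R−d)/(u−d) = (1.38−0.8)/(1.49−0.8) = 0.8406.
Terminal values V(2,·): V(2,0)=204.6900, V(2,1)=120.7860, V(2,2)=35.4852
  t=1,j=0: stock 121.6000 → up 181.1840 (V=120.7860), down 97.2800 (V=204.6900). Price 97.2188; hedge Δ=-1.0000, bond B=218.8188.
  t=1,j=1: stock 226.4800 → up 337.4552 (V=35.4852), down 181.1840 (V=120.7860). Price 35.5680; hedge Δ=-0.5459, bond B=159.1924.
  t=0,j=0: stock 152.0000 → up 226.4800 (V=35.5680), down 121.6000 (V=97.2188). Price 32.8960; hedge Δ=-0.5878, bond B=122.2450.
Check: Δ(0,0)·S0 + B(0,0) = 32.8960 = V0.

(0,0): Delta=-0.5878 Bond=122.2450
(1,0): Delta=-1.0000 Bond=218.8188
(1,1): Delta=-0.5459 Bond=159.1924
V0=32.8960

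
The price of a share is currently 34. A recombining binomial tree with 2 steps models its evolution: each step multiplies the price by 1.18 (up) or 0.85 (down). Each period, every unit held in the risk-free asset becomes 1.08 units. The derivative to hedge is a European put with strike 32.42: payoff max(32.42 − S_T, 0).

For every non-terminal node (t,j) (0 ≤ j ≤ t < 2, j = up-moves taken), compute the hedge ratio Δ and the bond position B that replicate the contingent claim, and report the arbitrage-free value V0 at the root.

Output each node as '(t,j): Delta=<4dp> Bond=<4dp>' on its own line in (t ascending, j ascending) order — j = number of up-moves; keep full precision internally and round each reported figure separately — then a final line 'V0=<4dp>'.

(0,0): Delta=-0.1964 Bond=7.2971
(1,0): Delta=-0.8236 Bond=26.0070
(1,1): Delta=0.0000 Bond=0.0000
V0=0.6184

Since d<R<u, set p* = (R−d)/(u−d) = 0.6970; price each node as the discounted p*-expectation of its children.
Terminal values V(2,·): V(2,0)=7.8550, V(2,1)=0.0000, V(2,2)=0.0000
  t=1,j=0: stock 28.9000 → up 34.1020 (V=0.0000), down 24.5650 (V=7.8550). Price 2.2040; hedge Δ=-0.8236, bond B=26.0070.
  t=1,j=1: stock 40.1200 → up 47.3416 (V=0.0000), down 34.1020 (V=0.0000). Price 0.0000; hedge Δ=0.0000, bond B=0.0000.
  t=0,j=0: stock 34.0000 → up 40.1200 (V=0.0000), down 28.9000 (V=2.2040). Price 0.6184; hedge Δ=-0.1964, bond B=7.2971.
Self-financing check: at every node Δ·S+B equals the discounted successor values.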